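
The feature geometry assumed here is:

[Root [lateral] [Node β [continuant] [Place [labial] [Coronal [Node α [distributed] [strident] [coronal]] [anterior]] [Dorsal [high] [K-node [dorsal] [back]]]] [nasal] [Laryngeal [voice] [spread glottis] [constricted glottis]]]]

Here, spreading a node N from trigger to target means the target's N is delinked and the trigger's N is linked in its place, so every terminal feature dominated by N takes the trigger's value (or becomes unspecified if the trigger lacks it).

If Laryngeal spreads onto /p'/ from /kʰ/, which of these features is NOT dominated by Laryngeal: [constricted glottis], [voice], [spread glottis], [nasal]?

[nasal]

The terminals dominated by Laryngeal are [voice], [spread glottis], [constricted glottis].
[spread glottis], [constricted glottis], [voice] all lie under Laryngeal, so they are overwritten when Laryngeal spreads.
But [nasal] is a dependent of Node β, outside Laryngeal; it is therefore untouched by the spreading.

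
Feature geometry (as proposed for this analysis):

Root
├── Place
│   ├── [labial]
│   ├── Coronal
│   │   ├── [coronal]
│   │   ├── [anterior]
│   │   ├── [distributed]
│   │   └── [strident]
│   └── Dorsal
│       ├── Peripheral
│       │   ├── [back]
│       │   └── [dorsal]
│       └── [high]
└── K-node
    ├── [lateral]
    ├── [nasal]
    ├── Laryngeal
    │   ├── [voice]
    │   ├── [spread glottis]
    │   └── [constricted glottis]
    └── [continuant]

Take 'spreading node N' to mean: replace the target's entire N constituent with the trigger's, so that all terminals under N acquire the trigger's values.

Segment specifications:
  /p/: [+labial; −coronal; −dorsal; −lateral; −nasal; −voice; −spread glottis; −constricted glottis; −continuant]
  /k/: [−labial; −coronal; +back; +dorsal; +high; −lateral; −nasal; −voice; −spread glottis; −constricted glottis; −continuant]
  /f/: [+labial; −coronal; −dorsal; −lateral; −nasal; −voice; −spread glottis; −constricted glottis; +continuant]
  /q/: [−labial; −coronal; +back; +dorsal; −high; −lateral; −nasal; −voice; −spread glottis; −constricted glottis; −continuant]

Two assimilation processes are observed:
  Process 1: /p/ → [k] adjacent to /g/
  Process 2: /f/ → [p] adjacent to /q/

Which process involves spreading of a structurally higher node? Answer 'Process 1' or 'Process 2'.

Process 1: the features that change are [labial], [dorsal], [high], [back]; the minimal node is Place (depth 1).
In Process 2, [continuant] changes, so the minimal spreading node is [continuant] at depth 2.
Place (depth 1) sits above [continuant] (depth 2), making Process 1 the one with the higher spreading node.

Process 1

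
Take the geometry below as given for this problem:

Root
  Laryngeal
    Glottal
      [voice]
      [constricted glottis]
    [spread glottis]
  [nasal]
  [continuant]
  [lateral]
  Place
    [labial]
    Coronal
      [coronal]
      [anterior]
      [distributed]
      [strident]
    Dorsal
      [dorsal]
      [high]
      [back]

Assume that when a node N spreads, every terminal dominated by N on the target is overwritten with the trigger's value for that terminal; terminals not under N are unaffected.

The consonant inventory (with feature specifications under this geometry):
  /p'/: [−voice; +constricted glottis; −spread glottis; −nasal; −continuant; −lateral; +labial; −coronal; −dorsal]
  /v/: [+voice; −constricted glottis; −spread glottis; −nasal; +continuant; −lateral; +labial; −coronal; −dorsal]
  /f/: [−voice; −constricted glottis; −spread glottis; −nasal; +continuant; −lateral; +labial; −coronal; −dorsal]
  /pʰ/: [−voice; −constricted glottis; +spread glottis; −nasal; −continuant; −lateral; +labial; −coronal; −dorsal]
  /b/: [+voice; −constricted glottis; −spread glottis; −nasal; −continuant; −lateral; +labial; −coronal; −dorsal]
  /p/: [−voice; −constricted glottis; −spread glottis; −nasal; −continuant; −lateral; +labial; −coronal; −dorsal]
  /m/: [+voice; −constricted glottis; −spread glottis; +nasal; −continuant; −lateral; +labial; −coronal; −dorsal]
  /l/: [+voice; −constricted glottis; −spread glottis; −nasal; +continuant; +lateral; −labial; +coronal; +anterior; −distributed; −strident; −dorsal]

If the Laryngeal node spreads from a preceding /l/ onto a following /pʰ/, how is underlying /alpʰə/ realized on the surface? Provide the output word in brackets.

The Laryngeal node dominates the terminals [voice], [constricted glottis], [spread glottis].
Spreading Laryngeal from /l/ onto /pʰ/ replaces those values with /l/'s: [+voice], [−constricted glottis], [−spread glottis]. Features outside Laryngeal ([nasal], [continuant], [lateral], …) stay as in /pʰ/.
The resulting bundle matches /b/ in the inventory; substituting it for /pʰ/ gives [albə].

[albə]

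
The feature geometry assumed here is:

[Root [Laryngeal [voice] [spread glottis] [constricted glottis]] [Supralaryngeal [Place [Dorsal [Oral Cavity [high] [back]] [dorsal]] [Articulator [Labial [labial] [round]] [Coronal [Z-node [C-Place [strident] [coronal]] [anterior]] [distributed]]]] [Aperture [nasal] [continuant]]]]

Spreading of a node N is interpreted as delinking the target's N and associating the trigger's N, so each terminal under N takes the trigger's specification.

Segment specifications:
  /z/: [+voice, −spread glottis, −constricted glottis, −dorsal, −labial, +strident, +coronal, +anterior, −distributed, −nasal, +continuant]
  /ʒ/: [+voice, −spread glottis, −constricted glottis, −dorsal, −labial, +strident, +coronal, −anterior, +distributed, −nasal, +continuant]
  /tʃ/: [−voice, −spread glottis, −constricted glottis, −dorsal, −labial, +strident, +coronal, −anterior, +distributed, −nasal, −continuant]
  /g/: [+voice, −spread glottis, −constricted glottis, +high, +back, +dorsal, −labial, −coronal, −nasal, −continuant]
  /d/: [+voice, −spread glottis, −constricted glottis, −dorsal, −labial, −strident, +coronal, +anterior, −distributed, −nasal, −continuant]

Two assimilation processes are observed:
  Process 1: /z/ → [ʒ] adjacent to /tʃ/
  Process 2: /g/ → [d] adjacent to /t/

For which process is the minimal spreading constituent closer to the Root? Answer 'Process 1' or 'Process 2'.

Process 1 alters [anterior], [distributed]; the lowest common ancestor is Coronal (depth 4 from Root).
Process 2 alters [coronal], [anterior], [distributed], [strident], [dorsal], [high], [back]; the lowest common ancestor is Place (depth 2 from Root).
Depth 2 < depth 4; Process 2 involves the structurally higher constituent Place.

Process 2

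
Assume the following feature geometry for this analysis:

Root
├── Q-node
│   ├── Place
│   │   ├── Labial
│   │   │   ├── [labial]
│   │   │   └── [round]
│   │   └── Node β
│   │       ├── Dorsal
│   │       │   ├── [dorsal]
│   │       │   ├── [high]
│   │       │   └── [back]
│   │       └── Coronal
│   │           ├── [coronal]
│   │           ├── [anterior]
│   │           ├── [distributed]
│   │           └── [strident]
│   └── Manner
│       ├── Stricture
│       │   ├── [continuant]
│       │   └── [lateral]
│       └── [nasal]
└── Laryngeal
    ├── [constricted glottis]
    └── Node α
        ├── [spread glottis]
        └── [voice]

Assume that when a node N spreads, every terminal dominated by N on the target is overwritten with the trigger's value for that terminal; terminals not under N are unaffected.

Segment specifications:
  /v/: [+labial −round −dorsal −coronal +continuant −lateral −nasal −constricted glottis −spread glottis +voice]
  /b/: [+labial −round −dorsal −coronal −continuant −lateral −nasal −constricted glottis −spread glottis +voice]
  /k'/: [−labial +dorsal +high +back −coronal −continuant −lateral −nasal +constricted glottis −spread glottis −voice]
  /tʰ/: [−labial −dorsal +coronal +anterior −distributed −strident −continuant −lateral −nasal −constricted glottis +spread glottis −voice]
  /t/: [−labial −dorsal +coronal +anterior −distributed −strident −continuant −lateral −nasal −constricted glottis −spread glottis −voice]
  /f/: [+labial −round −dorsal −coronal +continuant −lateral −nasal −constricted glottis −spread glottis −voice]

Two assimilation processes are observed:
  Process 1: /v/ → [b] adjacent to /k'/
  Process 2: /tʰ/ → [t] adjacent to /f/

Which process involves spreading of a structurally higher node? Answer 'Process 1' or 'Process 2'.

Process 2

In Process 1, [continuant] changes, so the minimal spreading node is [continuant] at depth 4.
In Process 2, [spread glottis] changes, so the minimal spreading node is [spread glottis] at depth 3.
Depth 3 < depth 4; Process 2 involves the structurally higher constituent [spread glottis].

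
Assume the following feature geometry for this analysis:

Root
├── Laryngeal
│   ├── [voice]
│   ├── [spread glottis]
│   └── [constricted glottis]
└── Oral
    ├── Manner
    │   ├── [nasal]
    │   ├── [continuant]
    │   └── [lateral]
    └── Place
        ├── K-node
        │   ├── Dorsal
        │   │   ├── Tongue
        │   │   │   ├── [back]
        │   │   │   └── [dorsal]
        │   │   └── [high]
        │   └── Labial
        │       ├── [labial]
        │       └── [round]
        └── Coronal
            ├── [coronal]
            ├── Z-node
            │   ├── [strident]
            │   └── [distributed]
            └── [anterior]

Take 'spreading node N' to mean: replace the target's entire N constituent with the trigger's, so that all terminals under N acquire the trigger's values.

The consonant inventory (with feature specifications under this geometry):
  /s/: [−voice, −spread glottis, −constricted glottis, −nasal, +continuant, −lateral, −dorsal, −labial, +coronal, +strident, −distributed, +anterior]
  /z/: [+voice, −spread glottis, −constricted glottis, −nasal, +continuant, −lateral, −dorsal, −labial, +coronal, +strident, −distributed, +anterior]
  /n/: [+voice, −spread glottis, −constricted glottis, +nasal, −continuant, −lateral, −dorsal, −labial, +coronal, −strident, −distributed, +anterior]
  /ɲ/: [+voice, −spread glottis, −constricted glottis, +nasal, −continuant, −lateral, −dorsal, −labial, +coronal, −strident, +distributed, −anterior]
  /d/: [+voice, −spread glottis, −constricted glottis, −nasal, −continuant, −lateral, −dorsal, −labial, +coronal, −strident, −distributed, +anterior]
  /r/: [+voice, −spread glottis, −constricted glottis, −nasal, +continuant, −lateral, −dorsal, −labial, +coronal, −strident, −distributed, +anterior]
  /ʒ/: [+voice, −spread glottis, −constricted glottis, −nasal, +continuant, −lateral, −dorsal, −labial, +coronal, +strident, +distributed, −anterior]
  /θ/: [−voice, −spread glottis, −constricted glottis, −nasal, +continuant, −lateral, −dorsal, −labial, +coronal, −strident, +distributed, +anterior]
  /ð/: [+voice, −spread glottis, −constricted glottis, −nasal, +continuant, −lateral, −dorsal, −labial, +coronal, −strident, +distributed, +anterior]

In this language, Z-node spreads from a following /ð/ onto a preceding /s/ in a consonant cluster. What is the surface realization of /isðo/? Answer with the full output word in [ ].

[iθðo]

Z-node immediately or transitively dominates [strident], [distributed].
Spreading Z-node from /ð/ onto /s/ replaces those values with /ð/'s: [−strident], [+distributed]. Features outside Z-node ([voice], [spread glottis], [constricted glottis], …) stay as in /s/.
Among the inventory, only /θ/ has exactly this specification, giving the surface form [iθðo].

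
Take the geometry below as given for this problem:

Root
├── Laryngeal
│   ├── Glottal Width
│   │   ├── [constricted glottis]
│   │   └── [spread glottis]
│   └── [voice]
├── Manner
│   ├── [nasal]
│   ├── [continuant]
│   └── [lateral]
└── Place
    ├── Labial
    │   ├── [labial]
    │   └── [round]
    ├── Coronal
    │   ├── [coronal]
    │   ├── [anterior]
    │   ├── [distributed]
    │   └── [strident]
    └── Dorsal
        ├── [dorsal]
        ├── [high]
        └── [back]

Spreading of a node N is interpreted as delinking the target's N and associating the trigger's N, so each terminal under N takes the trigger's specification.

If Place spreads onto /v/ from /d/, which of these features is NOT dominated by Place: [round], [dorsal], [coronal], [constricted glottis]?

[constricted glottis]

The terminals dominated by Place are [labial], [round], [coronal], [anterior], [distributed], [strident], [dorsal], [high], [back].
Of the listed options, [dorsal], [coronal], [round] are among these and would be overwritten by spreading Place.
[constricted glottis] attaches under Glottal Width, not under Place, so /v/ retains its own value for [constricted glottis].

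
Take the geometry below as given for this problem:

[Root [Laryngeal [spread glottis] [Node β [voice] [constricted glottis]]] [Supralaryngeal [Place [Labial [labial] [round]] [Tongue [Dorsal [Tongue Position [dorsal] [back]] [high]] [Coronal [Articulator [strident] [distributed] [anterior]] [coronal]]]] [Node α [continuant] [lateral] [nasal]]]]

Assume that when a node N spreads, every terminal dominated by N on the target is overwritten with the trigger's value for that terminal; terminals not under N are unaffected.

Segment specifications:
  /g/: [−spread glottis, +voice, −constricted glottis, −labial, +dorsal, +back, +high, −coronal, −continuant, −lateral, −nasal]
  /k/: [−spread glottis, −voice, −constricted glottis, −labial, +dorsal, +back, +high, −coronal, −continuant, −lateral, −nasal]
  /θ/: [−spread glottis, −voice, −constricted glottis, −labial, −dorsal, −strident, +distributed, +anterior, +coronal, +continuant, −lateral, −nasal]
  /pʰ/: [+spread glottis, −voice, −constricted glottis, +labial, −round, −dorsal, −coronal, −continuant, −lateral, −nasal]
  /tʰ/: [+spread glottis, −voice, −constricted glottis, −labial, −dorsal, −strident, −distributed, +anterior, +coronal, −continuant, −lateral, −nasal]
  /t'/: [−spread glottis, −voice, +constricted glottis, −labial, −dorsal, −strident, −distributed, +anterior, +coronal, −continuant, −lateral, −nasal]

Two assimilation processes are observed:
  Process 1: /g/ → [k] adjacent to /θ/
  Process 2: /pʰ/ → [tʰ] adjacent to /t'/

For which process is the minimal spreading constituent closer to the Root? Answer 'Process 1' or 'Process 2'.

Process 2

Process 1 alters [voice]; the lowest dominating node is [voice] (depth 3 from Root).
In Process 2, [labial], [round], [coronal], [anterior], [distributed], [strident] change, so the minimal spreading node is Place at depth 2.
Place (depth 2) sits above [voice] (depth 3), making Process 2 the one with the higher spreading node.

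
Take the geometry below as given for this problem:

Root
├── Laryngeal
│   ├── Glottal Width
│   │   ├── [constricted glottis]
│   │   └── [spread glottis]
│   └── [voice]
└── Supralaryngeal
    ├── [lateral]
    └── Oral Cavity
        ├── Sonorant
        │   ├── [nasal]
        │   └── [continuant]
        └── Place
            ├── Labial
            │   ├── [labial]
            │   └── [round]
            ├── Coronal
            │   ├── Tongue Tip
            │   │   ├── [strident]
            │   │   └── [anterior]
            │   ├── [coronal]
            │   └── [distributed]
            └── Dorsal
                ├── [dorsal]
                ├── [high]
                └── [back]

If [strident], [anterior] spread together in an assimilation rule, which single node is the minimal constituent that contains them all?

[strident]: Root > Supralaryngeal > Oral Cavity > Place > Coronal > Tongue Tip > [strident].
[anterior]: Root > Supralaryngeal > Oral Cavity > Place > Coronal > Tongue Tip > [anterior].
The listed terminals split across distinct daughters of Tongue Tip, so Tongue Tip itself is the smallest node containing them all.

Tongue Tip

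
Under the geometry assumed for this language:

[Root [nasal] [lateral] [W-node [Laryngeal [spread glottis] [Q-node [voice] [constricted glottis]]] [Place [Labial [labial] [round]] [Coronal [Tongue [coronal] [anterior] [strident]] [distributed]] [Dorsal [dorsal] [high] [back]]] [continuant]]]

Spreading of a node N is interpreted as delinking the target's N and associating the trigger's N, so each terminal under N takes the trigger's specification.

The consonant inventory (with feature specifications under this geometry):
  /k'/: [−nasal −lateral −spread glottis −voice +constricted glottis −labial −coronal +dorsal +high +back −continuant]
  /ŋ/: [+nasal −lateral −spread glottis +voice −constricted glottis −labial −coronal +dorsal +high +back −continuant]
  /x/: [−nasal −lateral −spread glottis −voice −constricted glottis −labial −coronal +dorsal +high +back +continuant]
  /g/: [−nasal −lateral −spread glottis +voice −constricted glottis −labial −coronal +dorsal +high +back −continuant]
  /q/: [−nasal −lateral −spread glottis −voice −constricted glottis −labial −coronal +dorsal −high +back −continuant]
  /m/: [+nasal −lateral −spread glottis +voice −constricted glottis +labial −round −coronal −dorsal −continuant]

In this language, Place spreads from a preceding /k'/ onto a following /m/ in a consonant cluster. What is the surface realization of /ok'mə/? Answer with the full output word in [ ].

[ok'ŋə]

Place immediately or transitively dominates [labial], [round], [coronal], [anterior], [strident], [distributed], [dorsal], [high], [back].
After delinking /m/'s Place and linking /k'/'s, the affected terminals become [−labial], [−coronal], [+dorsal], [+high], [+back]; [nasal], [lateral], [spread glottis], … (outside Place) are retained from /m/.
The resulting bundle matches /ŋ/ in the inventory; substituting it for /m/ gives [ok'ŋə].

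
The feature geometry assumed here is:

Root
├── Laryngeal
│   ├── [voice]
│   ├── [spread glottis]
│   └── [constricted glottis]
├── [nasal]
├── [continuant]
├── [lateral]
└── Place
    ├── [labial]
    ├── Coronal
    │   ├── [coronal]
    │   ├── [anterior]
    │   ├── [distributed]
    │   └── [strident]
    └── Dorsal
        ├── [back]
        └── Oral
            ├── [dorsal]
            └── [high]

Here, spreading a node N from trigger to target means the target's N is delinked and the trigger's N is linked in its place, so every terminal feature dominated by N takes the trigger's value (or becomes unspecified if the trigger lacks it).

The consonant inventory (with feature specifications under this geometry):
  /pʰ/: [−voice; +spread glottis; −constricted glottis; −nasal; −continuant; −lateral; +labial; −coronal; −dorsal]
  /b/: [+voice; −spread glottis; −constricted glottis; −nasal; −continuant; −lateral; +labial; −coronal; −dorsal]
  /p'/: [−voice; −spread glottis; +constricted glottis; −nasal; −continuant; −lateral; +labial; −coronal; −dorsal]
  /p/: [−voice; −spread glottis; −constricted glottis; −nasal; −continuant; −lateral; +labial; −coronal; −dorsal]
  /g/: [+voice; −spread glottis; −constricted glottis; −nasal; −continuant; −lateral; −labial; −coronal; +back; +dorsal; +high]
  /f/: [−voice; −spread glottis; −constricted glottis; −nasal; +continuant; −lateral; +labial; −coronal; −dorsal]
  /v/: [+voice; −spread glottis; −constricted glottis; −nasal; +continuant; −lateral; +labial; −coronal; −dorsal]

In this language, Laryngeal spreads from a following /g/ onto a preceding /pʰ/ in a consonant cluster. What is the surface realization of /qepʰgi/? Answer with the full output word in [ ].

Laryngeal immediately or transitively dominates [voice], [spread glottis], [constricted glottis].
After delinking /pʰ/'s Laryngeal and linking /g/'s, the affected terminals become [+voice], [−spread glottis], [−constricted glottis]; [nasal], [continuant], [lateral], … (outside Laryngeal) are retained from /pʰ/.
The resulting bundle matches /b/ in the inventory; substituting it for /pʰ/ gives [qebgi].

[qebgi]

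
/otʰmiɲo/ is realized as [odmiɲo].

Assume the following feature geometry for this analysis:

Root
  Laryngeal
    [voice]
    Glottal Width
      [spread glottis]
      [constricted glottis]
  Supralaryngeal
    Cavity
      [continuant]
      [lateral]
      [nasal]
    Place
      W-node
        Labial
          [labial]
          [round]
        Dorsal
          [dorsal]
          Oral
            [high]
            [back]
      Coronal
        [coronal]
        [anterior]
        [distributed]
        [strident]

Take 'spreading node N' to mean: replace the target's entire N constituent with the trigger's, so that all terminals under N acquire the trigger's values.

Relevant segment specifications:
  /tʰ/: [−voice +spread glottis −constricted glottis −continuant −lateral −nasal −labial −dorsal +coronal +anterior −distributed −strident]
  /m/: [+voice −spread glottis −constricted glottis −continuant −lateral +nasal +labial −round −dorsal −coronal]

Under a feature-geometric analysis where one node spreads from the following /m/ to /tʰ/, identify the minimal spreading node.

Comparing /tʰ/ with its surface form [d], the features that change are [voice], [spread glottis].
In this geometry the lowest node dominating all of them is Laryngeal: every daughter of Laryngeal dominates only a proper subset, so no lower node suffices.
Delinking /tʰ/'s Laryngeal and associating /m/'s Laryngeal gives precisely the feature bundle of [d].
[coronal], [labial] — on which /m/ differs from /tʰ/ — are unchanged, so Root cannot have spread; the constituent is no larger than Laryngeal.

Laryngeal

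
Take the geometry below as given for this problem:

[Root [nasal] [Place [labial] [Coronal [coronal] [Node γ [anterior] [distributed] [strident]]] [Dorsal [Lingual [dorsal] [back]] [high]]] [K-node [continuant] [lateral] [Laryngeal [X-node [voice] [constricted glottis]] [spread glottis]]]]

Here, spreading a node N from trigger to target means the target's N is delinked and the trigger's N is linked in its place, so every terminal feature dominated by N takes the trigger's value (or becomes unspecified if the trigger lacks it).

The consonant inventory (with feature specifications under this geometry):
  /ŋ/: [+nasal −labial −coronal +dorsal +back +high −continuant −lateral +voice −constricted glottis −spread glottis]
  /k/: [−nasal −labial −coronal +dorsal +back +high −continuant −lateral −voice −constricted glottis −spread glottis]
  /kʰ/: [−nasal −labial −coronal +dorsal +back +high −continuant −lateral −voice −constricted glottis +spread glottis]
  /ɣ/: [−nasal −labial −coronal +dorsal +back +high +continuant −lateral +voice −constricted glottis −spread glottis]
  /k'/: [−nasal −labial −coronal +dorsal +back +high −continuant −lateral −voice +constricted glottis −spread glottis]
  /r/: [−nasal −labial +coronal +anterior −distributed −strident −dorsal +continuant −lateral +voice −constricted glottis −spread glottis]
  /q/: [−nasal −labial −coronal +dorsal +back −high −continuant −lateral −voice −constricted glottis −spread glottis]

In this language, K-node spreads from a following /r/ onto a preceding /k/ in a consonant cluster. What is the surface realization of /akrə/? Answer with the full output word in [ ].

[aɣrə]

Terminals under K-node in this geometry: [continuant], [lateral], [voice], [constricted glottis], [spread glottis].
Spreading K-node from /r/ onto /k/ replaces those values with /r/'s: [+continuant], [−lateral], [+voice], [−constricted glottis], [−spread glottis]. Features outside K-node ([nasal], [labial], [coronal], …) stay as in /k/.
This feature bundle is that of [ɣ], so /akrə/ surfaces as [aɣrə].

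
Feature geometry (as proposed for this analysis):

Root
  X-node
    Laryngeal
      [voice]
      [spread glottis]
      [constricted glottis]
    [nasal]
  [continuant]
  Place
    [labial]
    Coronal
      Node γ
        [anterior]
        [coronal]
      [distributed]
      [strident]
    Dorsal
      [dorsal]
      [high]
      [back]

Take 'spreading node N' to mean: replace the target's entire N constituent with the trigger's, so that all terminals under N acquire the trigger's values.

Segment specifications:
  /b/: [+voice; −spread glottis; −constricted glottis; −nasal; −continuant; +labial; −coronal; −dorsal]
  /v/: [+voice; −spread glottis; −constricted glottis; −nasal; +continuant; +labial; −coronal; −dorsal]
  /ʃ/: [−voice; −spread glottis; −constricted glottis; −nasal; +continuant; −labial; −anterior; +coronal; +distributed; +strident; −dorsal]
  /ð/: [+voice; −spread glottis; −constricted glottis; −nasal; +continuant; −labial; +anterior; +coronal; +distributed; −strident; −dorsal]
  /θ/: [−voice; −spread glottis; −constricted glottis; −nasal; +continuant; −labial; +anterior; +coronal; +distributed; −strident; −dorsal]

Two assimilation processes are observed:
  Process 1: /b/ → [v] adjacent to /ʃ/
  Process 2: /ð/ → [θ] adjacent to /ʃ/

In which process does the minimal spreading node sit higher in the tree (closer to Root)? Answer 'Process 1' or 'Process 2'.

In Process 1, [continuant] changes, so the minimal spreading node is [continuant] at depth 1.
Process 2 alters [voice]; the lowest dominating node is [voice] (depth 3 from Root).
[continuant] (depth 1) sits above [voice] (depth 3), making Process 1 the one with the higher spreading node.

Process 1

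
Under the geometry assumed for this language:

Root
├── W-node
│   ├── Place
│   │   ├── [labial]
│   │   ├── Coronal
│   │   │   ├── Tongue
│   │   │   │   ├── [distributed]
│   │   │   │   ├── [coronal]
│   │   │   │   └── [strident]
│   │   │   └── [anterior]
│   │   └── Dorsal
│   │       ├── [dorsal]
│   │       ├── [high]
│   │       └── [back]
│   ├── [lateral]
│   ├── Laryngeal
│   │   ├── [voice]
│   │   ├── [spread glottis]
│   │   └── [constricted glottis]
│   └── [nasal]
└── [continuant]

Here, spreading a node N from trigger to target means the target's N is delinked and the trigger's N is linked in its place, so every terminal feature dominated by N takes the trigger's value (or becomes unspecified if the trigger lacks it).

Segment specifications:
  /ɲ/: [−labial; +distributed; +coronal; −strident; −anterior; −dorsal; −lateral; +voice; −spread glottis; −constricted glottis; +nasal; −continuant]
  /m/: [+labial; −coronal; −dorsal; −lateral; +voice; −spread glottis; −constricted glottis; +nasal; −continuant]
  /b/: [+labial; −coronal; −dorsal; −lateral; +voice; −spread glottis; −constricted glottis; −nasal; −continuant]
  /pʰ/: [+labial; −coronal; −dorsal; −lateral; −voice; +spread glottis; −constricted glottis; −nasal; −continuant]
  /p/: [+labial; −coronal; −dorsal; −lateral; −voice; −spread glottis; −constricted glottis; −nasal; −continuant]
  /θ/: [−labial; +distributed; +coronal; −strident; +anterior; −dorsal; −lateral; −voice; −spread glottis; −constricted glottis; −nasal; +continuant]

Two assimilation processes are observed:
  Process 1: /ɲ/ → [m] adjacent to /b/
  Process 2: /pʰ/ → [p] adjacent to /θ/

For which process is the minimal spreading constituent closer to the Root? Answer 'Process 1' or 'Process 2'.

In Process 1, [labial], [coronal], [anterior], [distributed], [strident] change, so the minimal spreading node is Place at depth 2.
Process 2 alters [spread glottis]; the lowest dominating node is [spread glottis] (depth 3 from Root).
Place (depth 2) sits above [spread glottis] (depth 3), making Process 1 the one with the higher spreading node.

Process 1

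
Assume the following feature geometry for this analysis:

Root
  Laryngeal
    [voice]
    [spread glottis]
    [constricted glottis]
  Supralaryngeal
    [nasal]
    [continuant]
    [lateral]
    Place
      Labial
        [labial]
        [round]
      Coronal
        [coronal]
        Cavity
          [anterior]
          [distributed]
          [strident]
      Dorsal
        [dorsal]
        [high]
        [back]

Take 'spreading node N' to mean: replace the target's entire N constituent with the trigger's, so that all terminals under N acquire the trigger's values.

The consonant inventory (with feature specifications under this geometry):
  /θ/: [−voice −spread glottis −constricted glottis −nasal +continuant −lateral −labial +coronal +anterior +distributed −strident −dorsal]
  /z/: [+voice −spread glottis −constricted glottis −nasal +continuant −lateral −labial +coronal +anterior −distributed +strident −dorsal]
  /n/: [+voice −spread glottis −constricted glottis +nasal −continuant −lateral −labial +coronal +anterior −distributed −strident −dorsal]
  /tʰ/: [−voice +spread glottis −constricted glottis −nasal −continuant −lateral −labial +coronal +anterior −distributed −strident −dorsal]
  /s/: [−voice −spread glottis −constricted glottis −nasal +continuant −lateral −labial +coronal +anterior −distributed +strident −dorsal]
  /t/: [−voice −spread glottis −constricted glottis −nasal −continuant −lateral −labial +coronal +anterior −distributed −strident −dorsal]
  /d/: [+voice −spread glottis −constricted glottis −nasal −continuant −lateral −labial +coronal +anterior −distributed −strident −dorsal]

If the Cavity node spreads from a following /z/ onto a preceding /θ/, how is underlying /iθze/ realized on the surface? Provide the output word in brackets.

[isze]

Terminals under Cavity in this geometry: [anterior], [distributed], [strident].
The target acquires /z/'s values for everything under Cavity — [+anterior], [−distributed], [+strident] — while keeping its own [voice], [spread glottis], [constricted glottis], ….
This feature bundle is that of [s], so /iθze/ surfaces as [isze].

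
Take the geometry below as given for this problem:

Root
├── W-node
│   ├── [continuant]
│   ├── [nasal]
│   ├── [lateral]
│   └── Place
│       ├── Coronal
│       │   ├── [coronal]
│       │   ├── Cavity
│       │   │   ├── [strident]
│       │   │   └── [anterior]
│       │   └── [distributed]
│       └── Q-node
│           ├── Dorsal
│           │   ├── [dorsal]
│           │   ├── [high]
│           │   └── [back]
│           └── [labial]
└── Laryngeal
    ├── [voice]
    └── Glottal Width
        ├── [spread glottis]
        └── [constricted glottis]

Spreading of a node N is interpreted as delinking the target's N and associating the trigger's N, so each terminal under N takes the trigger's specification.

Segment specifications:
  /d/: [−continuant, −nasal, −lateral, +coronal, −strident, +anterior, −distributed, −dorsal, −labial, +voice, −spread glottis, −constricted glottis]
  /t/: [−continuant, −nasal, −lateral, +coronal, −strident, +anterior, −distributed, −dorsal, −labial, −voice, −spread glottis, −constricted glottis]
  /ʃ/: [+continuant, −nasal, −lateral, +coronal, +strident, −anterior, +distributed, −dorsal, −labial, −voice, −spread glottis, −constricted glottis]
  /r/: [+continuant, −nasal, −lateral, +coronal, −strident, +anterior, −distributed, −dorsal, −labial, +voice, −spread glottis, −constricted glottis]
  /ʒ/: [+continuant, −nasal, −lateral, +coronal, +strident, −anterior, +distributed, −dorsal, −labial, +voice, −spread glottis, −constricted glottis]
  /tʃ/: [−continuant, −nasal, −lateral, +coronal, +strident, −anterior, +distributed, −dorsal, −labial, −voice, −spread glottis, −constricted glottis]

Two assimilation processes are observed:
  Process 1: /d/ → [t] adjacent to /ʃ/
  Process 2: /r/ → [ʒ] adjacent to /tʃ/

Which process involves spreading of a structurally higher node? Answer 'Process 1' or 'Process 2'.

In Process 1, [voice] changes, so the minimal spreading node is [voice] at depth 2.
Process 2: the features that change are [anterior], [distributed], [strident]; the minimal node is Coronal (depth 3).
[voice] (depth 2) sits above Coronal (depth 3), making Process 1 the one with the higher spreading node.

Process 1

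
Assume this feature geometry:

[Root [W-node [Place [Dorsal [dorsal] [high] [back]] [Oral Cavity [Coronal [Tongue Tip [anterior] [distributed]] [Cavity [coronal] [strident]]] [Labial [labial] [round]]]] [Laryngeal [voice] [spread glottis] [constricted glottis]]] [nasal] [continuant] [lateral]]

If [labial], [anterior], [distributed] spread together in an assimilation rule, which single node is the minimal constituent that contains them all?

Oral Cavity

[labial]: Root > W-node > Place > Oral Cavity > Labial > [labial].
[anterior] lies under Tongue Tip (below W-node).
[distributed] lies under Tongue Tip (below W-node).
The lowest node appearing on every path is Oral Cavity; each proper daughter of Oral Cavity fails to dominate at least one of the listed features.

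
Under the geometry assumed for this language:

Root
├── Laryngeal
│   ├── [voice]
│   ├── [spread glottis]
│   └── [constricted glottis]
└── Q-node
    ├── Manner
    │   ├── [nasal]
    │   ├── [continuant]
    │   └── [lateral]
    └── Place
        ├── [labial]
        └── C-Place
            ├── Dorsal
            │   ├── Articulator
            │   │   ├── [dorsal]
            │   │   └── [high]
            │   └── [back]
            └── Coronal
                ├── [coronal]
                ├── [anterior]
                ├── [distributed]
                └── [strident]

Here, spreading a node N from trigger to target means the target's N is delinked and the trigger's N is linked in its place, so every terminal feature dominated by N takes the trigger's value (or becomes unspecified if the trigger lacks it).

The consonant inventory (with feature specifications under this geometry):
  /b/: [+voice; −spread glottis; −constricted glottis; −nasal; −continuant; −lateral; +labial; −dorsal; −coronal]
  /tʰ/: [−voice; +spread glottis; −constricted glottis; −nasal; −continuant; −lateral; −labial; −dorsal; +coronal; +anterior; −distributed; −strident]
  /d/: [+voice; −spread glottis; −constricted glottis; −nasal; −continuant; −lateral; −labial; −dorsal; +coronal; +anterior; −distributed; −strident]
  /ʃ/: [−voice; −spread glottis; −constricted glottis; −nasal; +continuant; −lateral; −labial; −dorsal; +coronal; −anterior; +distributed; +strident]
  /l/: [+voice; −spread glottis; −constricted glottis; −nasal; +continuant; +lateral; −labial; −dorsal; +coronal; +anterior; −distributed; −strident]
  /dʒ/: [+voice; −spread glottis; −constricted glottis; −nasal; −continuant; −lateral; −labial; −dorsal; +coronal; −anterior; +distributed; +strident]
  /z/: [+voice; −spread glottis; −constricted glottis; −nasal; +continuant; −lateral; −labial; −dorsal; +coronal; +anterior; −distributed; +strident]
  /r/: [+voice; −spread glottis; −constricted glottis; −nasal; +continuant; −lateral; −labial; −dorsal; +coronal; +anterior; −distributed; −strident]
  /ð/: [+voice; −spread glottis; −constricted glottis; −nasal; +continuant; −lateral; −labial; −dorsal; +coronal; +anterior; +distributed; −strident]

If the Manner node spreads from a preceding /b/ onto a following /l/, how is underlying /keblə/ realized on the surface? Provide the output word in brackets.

[kebdə]

Manner immediately or transitively dominates [nasal], [continuant], [lateral].
The target acquires /b/'s values for everything under Manner — [−nasal], [−continuant], [−lateral] — while keeping its own [voice], [spread glottis], [constricted glottis], ….
The resulting bundle matches /d/ in the inventory; substituting it for /l/ gives [kebdə].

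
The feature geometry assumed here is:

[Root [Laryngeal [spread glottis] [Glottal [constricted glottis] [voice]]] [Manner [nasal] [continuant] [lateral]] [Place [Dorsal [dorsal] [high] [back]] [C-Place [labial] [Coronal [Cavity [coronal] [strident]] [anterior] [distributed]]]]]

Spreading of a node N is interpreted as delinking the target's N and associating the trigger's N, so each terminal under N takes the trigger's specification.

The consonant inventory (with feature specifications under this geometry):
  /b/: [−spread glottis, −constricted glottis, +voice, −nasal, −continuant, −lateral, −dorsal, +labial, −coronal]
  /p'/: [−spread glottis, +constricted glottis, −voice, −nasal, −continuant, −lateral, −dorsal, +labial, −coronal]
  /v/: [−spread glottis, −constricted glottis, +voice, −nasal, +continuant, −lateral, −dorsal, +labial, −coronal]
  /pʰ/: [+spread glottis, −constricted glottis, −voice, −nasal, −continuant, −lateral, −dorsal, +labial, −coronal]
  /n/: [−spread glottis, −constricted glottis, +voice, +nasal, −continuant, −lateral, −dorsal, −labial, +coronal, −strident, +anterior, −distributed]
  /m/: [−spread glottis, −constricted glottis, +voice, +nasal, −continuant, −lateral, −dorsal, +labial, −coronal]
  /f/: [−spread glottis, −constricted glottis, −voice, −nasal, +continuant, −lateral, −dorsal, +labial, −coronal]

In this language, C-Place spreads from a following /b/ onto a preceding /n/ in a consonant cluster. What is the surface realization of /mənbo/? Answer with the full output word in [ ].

C-Place immediately or transitively dominates [labial], [coronal], [strident], [anterior], [distributed].
After delinking /n/'s C-Place and linking /b/'s, the affected terminals become [+labial], [−coronal]; [spread glottis], [constricted glottis], [voice], … (outside C-Place) are retained from /n/.
This feature bundle is that of [m], so /mənbo/ surfaces as [məmbo].

[məmbo]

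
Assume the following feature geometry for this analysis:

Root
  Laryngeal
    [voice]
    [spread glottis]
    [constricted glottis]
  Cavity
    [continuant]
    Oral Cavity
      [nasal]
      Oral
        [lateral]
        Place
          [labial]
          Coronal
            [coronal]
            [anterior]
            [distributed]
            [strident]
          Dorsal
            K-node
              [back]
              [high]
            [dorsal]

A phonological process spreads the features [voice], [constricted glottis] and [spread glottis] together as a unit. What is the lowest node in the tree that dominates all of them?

Laryngeal

[voice]: Root > Laryngeal > [voice].
[constricted glottis]: Root > Laryngeal > [constricted glottis].
[spread glottis]: Root > Laryngeal > [spread glottis].
The lowest node appearing on every path is Laryngeal; each proper daughter of Laryngeal fails to dominate at least one of the listed features.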